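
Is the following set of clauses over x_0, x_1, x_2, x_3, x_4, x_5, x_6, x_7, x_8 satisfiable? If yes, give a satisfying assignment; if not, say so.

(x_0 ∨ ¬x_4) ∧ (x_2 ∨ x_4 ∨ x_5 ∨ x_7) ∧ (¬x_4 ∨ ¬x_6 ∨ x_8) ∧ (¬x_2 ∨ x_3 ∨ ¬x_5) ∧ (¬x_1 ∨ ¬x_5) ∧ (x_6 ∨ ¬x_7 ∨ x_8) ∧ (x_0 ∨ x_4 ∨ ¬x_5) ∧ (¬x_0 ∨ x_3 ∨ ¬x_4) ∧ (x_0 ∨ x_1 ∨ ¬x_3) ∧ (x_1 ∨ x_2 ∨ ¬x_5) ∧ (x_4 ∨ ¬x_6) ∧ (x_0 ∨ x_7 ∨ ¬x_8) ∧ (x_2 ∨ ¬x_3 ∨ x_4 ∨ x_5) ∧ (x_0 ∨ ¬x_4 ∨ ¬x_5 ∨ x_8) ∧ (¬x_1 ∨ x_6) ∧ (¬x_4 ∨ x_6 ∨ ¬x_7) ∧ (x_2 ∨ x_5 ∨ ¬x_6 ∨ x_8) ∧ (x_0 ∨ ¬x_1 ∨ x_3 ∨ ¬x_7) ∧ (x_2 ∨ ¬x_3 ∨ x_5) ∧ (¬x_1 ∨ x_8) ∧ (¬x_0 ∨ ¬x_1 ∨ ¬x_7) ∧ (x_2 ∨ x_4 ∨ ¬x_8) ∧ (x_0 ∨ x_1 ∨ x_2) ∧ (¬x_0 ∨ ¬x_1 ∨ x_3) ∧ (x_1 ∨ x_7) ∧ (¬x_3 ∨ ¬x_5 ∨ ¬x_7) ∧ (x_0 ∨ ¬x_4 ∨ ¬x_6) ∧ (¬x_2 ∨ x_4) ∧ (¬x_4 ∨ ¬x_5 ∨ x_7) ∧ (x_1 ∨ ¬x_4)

x_0: True, x_1: True, x_2: True, x_3: True, x_4: True, x_5: False, x_6: True, x_7: False, x_8: True

Set x_0 = True.
Set x_1 = True.
  then (¬x_1 ∨ ¬x_5) forces x_5 = False.
  then (¬x_1 ∨ x_6) forces x_6 = True.
  then (¬x_1 ∨ x_8) forces x_8 = True.
  then (¬x_0 ∨ ¬x_1 ∨ ¬x_7) forces x_7 = False.
  then (¬x_0 ∨ ¬x_1 ∨ x_3) forces x_3 = True.
  then (x_4 ∨ ¬x_6) forces x_4 = True.
  then (x_2 ∨ ¬x_3 ∨ x_5) forces x_2 = True.
All clauses satisfied.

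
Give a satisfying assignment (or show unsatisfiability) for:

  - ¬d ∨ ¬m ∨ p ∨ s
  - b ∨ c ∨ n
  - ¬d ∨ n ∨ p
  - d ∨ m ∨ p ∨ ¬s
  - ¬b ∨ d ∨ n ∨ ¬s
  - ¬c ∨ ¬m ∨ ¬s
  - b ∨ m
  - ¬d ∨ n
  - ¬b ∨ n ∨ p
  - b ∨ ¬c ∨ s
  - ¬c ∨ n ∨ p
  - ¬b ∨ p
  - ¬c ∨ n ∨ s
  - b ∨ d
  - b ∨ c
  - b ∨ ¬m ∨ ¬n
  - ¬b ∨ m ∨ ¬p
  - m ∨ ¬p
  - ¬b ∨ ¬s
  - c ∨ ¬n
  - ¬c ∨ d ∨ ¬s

c=T; b=T; s=F; n=T; m=T; p=T; d=F

Set c = True.
Try b = False:
  (b ∨ m) forces m = True.
  (¬c ∨ ¬m ∨ ¬s) forces s = False.
  clause (b ∨ ¬c ∨ s) is falsified — backtrack.
So b = True.
  then (¬b ∨ p) forces p = True.
  then (¬b ∨ m ∨ ¬p) forces m = True.
  then (¬b ∨ ¬s) forces s = False.
  then (¬c ∨ n ∨ s) forces n = True.
Set d = False.
All clauses satisfied.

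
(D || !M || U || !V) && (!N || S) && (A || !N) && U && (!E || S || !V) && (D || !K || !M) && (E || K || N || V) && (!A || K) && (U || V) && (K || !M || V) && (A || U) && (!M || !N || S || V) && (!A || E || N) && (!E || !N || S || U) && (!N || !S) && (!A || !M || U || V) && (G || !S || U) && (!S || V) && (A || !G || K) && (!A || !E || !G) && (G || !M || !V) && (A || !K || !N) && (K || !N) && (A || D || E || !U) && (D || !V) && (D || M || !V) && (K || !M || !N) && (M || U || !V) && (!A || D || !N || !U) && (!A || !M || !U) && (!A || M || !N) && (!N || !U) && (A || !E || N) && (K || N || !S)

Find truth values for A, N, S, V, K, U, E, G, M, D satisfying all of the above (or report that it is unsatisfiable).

Unit clause (U) forces U = True.
In (!N || !U) only !N is left, so N = False.
Set A = False.
  then (A || !E || N) forces E = False.
  then (A || D || E || !U) forces D = True.
Set S = False.
Set V = True.
Set K = True.
Set G = False.
  then (G || !M || !V) forces M = False.
All clauses satisfied.

A = False; N = False; S = False; V = True; K = True; U = True; E = False; G = False; M = False; D = True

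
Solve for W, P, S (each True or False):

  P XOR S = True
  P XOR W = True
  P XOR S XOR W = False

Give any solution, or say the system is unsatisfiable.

W: True, P: False, S: True

P XOR S = F XOR T = True ✓
P XOR W = F XOR T = True ✓
P XOR S XOR W = F XOR T XOR T = False ✓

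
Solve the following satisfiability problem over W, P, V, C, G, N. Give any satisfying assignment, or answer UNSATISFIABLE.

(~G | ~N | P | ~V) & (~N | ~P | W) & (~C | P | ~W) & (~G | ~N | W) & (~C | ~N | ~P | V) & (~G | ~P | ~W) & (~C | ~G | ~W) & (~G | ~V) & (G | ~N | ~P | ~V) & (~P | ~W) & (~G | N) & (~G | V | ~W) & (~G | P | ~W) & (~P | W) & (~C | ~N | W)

W = False, P = False, V = False, C = True, G = False, N = False

Set W = False.
  then (~P | W) forces P = False.
Set V = False.
Set C = True.
  then (~C | ~N | W) forces N = False.
  then (~G | N) forces G = False.
All clauses satisfied.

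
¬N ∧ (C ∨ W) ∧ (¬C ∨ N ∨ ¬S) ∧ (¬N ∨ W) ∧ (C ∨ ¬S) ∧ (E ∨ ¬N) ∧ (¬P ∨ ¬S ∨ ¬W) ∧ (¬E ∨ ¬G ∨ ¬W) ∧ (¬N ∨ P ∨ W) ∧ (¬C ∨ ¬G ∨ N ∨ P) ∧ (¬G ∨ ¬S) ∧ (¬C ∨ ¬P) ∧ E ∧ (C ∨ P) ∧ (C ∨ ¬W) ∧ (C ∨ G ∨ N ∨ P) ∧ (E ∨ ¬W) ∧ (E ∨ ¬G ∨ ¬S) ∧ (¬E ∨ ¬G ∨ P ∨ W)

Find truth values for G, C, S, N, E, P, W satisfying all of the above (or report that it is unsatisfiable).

Unit clause (¬N) forces N = False.
Unit clause (E) forces E = True.
Set G = False.
Try C = False:
  (C ∨ W) forces W = True.
  clause (C ∨ ¬W) is falsified — backtrack.
So C = True.
  then (¬C ∨ N ∨ ¬S) forces S = False.
  then (¬C ∨ ¬P) forces P = False.
Set W = False.
All clauses satisfied.

G=F, C=T, S=F, N=F, E=T, P=F, W=F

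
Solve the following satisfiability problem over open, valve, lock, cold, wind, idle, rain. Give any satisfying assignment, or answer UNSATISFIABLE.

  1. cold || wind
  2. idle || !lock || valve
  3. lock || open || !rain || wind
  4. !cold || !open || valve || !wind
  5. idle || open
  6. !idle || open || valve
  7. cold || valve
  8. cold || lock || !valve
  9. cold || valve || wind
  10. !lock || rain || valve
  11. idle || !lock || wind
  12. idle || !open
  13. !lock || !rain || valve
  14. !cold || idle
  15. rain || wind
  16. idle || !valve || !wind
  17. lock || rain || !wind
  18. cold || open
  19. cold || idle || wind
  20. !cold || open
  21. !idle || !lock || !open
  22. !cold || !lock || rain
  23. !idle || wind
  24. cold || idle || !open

Try open = False:
  (idle || open) forces idle = True.
  (!idle || open || valve) forces valve = True.
  (cold || open) forces cold = True.
  clause (!cold || open) is falsified — backtrack.
So open = True.
  then (idle || !open) forces idle = True.
  then (!idle || !lock || !open) forces lock = False.
  then (!idle || wind) forces wind = True.
  then (lock || rain || !wind) forces rain = True.
Set valve = True.
  then (cold || lock || !valve) forces cold = True.
All clauses satisfied.

open=T, valve=T, lock=F, cold=T, wind=T, idle=T, rain=T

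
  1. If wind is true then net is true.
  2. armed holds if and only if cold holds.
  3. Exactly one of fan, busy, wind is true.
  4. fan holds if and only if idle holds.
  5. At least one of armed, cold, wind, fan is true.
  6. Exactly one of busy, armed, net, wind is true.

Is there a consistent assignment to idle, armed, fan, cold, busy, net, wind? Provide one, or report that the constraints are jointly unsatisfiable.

idle: True; armed: False; fan: True; cold: False; busy: False; net: True; wind: False

  (1) wind=F ⇒ net: vacuous ✓
  (2) armed=F, cold=F — same ✓
  (3) {fan, busy, wind}: 1 true — exactly one ✓
  (4) fan=T, idle=T — same ✓
  (5) {armed, cold, wind, fan}: 1 true — at least one ✓
  (6) {busy, armed, net, wind}: 1 true — exactly one ✓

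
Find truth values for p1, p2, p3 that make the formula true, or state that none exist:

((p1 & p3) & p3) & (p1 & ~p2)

p1=T, p2=F, p3=T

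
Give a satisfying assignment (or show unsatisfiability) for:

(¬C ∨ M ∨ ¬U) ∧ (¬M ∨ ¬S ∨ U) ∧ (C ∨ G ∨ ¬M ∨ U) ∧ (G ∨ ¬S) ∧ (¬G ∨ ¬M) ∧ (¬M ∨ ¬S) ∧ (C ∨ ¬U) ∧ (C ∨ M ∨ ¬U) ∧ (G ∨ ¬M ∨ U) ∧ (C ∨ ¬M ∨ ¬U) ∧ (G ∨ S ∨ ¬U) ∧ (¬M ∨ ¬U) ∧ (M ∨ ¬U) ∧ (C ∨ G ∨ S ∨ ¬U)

Try M = True:
  (¬G ∨ ¬M) forces G = False.
  (G ∨ ¬S) forces S = False.
  (G ∨ ¬M ∨ U) forces U = True.
  clause (G ∨ S ∨ ¬U) is falsified — backtrack.
So M = False.
  then (M ∨ ¬U) forces U = False.
Set G = False.
  then (G ∨ ¬S) forces S = False.
Set C = True.
All clauses satisfied.

M = False, U = False, G = False, C = True, S = False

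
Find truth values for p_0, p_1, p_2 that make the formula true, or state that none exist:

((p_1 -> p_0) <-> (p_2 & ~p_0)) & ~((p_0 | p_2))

p_0 = False; p_1 = True; p_2 = False

  (p_1 -> p_0) <-> (p_2 & ~p_0) = True
    p_1 -> p_0 = False
    p_2 & ~p_0 = False
      ~p_0 = True
  ~((p_0 | p_2)) = True
    p_0 | p_2 = False
Both conjuncts True, so the formula holds.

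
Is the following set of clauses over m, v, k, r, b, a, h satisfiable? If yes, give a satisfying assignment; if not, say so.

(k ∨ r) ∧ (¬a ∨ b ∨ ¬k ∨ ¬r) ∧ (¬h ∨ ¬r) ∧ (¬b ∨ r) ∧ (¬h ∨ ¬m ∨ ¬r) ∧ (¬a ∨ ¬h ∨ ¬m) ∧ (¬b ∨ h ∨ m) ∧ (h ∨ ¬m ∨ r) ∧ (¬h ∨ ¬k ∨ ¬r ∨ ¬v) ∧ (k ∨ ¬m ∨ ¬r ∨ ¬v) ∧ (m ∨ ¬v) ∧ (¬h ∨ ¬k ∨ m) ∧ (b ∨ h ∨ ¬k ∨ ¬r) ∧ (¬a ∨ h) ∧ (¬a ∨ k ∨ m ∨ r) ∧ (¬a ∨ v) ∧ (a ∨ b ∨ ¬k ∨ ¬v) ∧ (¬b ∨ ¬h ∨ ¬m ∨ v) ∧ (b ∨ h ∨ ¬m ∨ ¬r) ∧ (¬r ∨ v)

Set m = False.
  then (m ∨ ¬v) forces v = False.
  then (¬a ∨ v) forces a = False.
  then (¬r ∨ v) forces r = False.
  then (k ∨ r) forces k = True.
  then (¬b ∨ r) forces b = False.
  then (¬h ∨ ¬k ∨ m) forces h = False.
All clauses satisfied.

m: False; v: False; k: True; r: False; b: False; a: False; h: False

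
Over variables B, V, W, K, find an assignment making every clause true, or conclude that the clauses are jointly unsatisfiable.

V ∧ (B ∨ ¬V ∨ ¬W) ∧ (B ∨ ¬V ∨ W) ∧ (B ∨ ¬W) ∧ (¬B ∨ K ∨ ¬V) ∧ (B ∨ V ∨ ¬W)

B = True, V = True, W = False, K = True

Unit clause (V) forces V = True.
Try B = False:
  (B ∨ ¬V ∨ ¬W) forces W = False.
  clause (B ∨ ¬V ∨ W) is falsified — backtrack.
So B = True.
  then (¬B ∨ K ∨ ¬V) forces K = True.
Set W = False.
Check each clause:
  (V): V holds.
  (B ∨ ¬V ∨ ¬W): B holds.
  (B ∨ ¬V ∨ W): B holds.
  (B ∨ ¬W): B holds.
  (¬B ∨ K ∨ ¬V): K holds.
  (B ∨ V ∨ ¬W): B holds.
All clauses satisfied.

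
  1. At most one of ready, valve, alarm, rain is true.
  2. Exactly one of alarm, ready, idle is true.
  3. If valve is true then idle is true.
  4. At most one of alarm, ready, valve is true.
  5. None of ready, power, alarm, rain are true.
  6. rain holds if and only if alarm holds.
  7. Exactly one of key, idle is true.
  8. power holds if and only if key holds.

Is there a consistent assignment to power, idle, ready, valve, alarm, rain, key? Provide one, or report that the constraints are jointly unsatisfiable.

power=F, idle=T, ready=F, valve=F, alarm=F, rain=F, key=F

  (1) {ready, valve, alarm, rain}: 0 true — at most one ✓
  (2) {alarm, ready, idle}: 1 true — exactly one ✓
  (3) valve=F ⇒ idle: vacuous ✓
  (4) {alarm, ready, valve}: 0 true — at most one ✓
  (5) {ready, power, alarm, rain}: 0 true — none ✓
  (6) rain=F, alarm=F — same ✓
  (7) {key, idle}: 1 true — exactly one ✓
  (8) power=F, key=F — same ✓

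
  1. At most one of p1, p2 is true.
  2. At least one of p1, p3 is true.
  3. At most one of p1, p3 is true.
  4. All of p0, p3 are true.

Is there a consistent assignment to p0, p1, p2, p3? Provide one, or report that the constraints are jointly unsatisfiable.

p0 = True; p1 = False; p2 = False; p3 = True

  (1) {p1, p2}: 0 true — at most one ✓
  (2) {p1, p3}: 1 true — at least one ✓
  (3) {p1, p3}: 1 true — at most one ✓
  (4) {p0, p3}: all 2 true ✓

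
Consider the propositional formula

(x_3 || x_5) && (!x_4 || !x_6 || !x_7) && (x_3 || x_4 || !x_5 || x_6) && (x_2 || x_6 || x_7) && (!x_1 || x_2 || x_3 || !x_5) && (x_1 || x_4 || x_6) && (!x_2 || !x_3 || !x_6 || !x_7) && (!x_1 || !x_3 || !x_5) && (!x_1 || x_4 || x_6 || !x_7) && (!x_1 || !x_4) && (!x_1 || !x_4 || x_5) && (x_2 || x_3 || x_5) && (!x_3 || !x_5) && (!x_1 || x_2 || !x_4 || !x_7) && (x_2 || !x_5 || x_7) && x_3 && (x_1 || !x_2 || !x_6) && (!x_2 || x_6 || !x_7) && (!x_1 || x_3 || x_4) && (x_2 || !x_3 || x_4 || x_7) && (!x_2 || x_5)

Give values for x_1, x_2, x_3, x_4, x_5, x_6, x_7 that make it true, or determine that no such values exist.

Unit clause (x_3) forces x_3 = True.
In (!x_3 || !x_5) only !x_5 is left, so x_5 = False.
In (!x_2 || x_5) only !x_2 is left, so x_2 = False.
Set x_1 = False.
Set x_4 = True.
Set x_6 = False.
  then (x_2 || x_6 || x_7) forces x_7 = True.
All clauses satisfied.

x_1: False, x_2: False, x_3: True, x_4: True, x_5: False, x_6: False, x_7: True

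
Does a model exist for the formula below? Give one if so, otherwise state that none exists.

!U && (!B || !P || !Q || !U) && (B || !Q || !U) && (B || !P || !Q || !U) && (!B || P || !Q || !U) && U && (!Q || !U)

No satisfying assignment exists.

Case U = True:
  Clause (!U) is falsified — contradiction.
Case U = False:
  Clause (U) is falsified — contradiction.
Both cases fail, so the formula is unsatisfiable.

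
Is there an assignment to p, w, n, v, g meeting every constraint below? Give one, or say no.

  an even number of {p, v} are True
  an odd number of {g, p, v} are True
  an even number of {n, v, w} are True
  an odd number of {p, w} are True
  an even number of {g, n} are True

p = False, w = True, n = True, v = False, g = True

{p, v}: 0 true → even ✓
{g, p, v}: 1 true → odd ✓
{n, v, w}: 2 true → even ✓
{p, w}: 1 true → odd ✓
{g, n}: 2 true → even ✓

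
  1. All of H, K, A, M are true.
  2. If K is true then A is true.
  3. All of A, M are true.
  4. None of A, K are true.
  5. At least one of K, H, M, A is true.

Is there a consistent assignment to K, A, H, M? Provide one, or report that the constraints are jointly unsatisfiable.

Case K = True:
  Constraint (4) is violated (K=T) — contradiction.
Case K = False:
  Constraint (1) is violated (K=F) — contradiction.
Both cases fail — unsatisfiable.

The formula is unsatisfiable.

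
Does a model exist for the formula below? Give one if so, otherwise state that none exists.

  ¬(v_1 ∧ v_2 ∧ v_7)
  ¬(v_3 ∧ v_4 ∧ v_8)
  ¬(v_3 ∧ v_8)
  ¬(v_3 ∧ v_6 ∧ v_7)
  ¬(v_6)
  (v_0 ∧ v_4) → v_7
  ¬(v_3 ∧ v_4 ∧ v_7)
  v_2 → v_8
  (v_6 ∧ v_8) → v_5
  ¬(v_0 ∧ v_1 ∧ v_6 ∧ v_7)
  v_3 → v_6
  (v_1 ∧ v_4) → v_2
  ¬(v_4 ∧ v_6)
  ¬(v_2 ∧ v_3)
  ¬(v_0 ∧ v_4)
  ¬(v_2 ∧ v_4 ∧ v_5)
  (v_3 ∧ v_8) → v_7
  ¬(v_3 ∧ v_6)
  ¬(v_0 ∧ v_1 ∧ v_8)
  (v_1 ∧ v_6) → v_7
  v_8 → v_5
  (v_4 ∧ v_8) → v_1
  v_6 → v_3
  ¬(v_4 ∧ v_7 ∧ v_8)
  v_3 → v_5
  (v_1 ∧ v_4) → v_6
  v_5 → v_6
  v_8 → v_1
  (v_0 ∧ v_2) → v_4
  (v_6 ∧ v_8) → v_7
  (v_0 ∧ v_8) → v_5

Unit clause (¬v_6) forces v_6 = False.
In (¬v_5 ∨ v_6) only ¬v_5 is left, so v_5 = False.
In (¬v_3 ∨ v_6) only ¬v_3 is left, so v_3 = False.
In (v_5 ∨ ¬v_8) only ¬v_8 is left, so v_8 = False.
In (¬v_2 ∨ v_8) only ¬v_2 is left, so v_2 = False.
Set v_0 = False.
Set v_1 = False.
Set v_4 = True.
Set v_7 = False.
All clauses satisfied.

v_0: False, v_1: False, v_2: False, v_3: False, v_4: True, v_5: False, v_6: False, v_7: False, v_8: False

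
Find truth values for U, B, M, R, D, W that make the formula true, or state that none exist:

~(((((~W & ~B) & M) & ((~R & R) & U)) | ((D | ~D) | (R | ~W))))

Unsatisfiable — no assignment works.

Case D = True: the formula becomes ~(((((~W & ~B) & M) & ((~R & R) & U)) | True)) = False.
Case D = False: the formula becomes ~(((((~W & ~B) & M) & ((~R & R) & U)) | True)) = False.
Both cases fail — unsatisfiable.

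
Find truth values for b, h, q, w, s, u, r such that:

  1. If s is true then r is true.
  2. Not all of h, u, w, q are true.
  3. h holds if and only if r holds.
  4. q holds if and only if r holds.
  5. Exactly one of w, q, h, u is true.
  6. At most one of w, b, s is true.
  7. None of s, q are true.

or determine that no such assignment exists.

b: True, h: False, q: False, w: False, s: False, u: True, r: False

  (1) s=F ⇒ r: vacuous ✓
  (2) {h, u, w, q}: 1/4 true — not all ✓
  (3) h=F, r=F — same ✓
  (4) q=F, r=F — same ✓
  (5) {w, q, h, u}: 1 true — exactly one ✓
  (6) {w, b, s}: 1 true — at most one ✓
  (7) {s, q}: 0 true — none ✓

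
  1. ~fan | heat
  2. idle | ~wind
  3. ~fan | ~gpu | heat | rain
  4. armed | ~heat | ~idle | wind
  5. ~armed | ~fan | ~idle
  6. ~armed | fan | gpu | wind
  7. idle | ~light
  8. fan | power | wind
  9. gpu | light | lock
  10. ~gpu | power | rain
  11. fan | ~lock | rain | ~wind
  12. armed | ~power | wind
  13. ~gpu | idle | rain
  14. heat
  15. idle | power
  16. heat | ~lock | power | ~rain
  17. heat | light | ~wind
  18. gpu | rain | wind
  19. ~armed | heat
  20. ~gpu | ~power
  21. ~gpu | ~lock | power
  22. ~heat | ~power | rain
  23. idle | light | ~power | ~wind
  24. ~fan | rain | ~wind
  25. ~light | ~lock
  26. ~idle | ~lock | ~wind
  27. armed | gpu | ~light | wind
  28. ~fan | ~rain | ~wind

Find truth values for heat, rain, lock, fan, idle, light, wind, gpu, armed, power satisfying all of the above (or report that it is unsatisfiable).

Unit clause (heat) forces heat = True.
Set rain = True.
Set lock = False.
Set fan = False.
Set idle = True.
Set light = True.
Try wind = False:
  (armed | ~heat | ~idle | wind) forces armed = True.
  (~armed | fan | gpu | wind) forces gpu = True.
  (fan | power | wind) forces power = True.
  clause (~gpu | ~power) is falsified — backtrack.
So wind = True.
Set gpu = False.
Set armed = False.
Set power = True.
All clauses satisfied.

heat = True, rain = True, lock = False, fan = False, idle = True, light = True, wind = True, gpu = False, armed = False, power = True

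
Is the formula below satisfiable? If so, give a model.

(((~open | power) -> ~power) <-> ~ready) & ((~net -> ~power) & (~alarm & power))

open = False, net = True, power = True, ready = True, alarm = False

  ((~open | power) -> ~power) <-> ~ready = True
    (~open | power) -> ~power = False
      ~open | power = True
        ~open = True
      ~power = False
    ~ready = False
  (~net -> ~power) & (~alarm & power) = True
    ~net -> ~power = True
      ~net = False
      ~power = False
    ~alarm & power = True
      ~alarm = True
Both conjuncts True, so the formula holds.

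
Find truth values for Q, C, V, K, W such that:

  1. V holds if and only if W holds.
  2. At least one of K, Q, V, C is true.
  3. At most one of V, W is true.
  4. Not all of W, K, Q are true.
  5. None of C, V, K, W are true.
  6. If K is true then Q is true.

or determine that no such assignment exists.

Q=T; C=F; V=F; K=F; W=F

  (1) V=F, W=F — same ✓
  (2) {K, Q, V, C}: 1 true — at least one ✓
  (3) {V, W}: 0 true — at most one ✓
  (4) {W, K, Q}: 1/3 true — not all ✓
  (5) {C, V, K, W}: 0 true — none ✓
  (6) K=F ⇒ Q: vacuous ✓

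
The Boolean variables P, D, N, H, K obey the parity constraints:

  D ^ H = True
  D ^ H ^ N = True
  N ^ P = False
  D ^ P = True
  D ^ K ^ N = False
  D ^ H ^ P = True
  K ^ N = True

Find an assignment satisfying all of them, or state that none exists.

P: False; D: True; N: False; H: False; K: True

D ^ H = T ^ F = True ✓
D ^ H ^ N = T ^ F ^ F = True ✓
N ^ P = F ^ F = False ✓
D ^ P = T ^ F = True ✓
D ^ K ^ N = T ^ T ^ F = False ✓
D ^ H ^ P = T ^ F ^ F = True ✓
K ^ N = T ^ F = True ✓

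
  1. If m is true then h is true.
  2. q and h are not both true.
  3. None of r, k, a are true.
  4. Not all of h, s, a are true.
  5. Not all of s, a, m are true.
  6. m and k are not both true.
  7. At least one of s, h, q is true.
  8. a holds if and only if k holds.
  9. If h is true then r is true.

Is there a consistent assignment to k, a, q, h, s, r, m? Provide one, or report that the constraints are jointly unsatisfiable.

k=F, a=F, q=F, h=F, s=T, r=F, m=F

  (1) m=F ⇒ h: vacuous ✓
  (2) q=F, h=F — not both ✓
  (3) {r, k, a}: 0 true — none ✓
  (4) {h, s, a}: 1/3 true — not all ✓
  (5) {s, a, m}: 1/3 true — not all ✓
  (6) m=F, k=F — not both ✓
  (7) {s, h, q}: 1 true — at least one ✓
  (8) a=F, k=F — same ✓
  (9) h=F ⇒ r: vacuous ✓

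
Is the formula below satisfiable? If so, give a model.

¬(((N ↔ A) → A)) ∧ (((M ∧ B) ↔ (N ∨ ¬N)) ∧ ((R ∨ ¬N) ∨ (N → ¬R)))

M: True, N: False, A: False, B: True, R: False

  ¬(((N ↔ A) → A)) = True
    (N ↔ A) → A = False
      N ↔ A = True
  ((M ∧ B) ↔ (N ∨ ¬N)) ∧ ((R ∨ ¬N) ∨ (N → ¬R)) = True
    (M ∧ B) ↔ (N ∨ ¬N) = True
      M ∧ B = True
      N ∨ ¬N = True
        ¬N = True
    (R ∨ ¬N) ∨ (N → ¬R) = True
      R ∨ ¬N = True
        ¬N = True
      N → ¬R = True
        ¬R = True
Both conjuncts True, so the formula holds.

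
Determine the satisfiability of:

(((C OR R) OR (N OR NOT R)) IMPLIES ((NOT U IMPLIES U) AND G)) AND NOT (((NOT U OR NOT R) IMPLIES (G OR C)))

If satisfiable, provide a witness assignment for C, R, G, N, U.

UNSATISFIABLE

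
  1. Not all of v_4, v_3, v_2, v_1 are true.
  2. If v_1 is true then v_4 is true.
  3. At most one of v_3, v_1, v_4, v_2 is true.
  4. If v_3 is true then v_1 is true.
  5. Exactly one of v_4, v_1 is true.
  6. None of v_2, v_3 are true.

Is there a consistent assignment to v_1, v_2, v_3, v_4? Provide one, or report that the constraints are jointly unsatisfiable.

v_1 = False; v_2 = False; v_3 = False; v_4 = True

  (1) {v_4, v_3, v_2, v_1}: 1/4 true — not all ✓
  (2) v_1=F ⇒ v_4: vacuous ✓
  (3) {v_3, v_1, v_4, v_2}: 1 true — at most one ✓
  (4) v_3=F ⇒ v_1: vacuous ✓
  (5) {v_4, v_1}: 1 true — exactly one ✓
  (6) {v_2, v_3}: 0 true — none ✓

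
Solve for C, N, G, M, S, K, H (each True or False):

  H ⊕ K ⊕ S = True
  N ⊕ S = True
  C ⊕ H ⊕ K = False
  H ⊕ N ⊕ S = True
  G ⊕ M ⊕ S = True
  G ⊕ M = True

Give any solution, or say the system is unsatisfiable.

C=T, N=T, G=F, M=T, S=F, K=T, H=F

H ⊕ K ⊕ S = F ⊕ T ⊕ F = True ✓
N ⊕ S = T ⊕ F = True ✓
C ⊕ H ⊕ K = T ⊕ F ⊕ T = False ✓
H ⊕ N ⊕ S = F ⊕ T ⊕ F = True ✓
G ⊕ M ⊕ S = F ⊕ T ⊕ F = True ✓
G ⊕ M = F ⊕ T = True ✓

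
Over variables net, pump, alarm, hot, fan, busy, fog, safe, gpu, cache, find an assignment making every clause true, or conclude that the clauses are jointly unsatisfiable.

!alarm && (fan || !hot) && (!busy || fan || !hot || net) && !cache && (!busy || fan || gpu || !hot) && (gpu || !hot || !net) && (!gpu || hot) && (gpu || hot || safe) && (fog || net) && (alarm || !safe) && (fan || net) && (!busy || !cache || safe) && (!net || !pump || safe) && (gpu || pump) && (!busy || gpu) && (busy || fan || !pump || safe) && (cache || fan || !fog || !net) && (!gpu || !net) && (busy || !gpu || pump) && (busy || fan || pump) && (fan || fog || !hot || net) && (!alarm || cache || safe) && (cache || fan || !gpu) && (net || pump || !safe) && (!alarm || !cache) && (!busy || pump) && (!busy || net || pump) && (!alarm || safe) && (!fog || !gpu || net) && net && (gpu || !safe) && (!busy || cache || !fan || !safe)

Case net = True:
  (!alarm) forces alarm = False.
  (!cache) forces cache = False.
  (alarm || !safe) forces safe = False.
  (!net || !pump || safe) forces pump = False.
  (gpu || pump) forces gpu = True.
  Clause (!gpu || !net) is falsified — contradiction.
Case net = False:
  Clause (net) is falsified — contradiction.
Both cases fail, so the formula is unsatisfiable.

Unsatisfiable — no assignment works.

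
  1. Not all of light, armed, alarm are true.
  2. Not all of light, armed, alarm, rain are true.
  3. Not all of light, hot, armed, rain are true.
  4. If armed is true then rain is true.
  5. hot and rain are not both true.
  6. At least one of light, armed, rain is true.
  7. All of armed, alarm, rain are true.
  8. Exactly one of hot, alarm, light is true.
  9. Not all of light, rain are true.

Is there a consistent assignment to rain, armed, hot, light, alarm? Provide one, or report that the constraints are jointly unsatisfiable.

rain = True; armed = True; hot = False; light = False; alarm = True

  (1) {light, armed, alarm}: 2/3 true — not all ✓
  (2) {light, armed, alarm, rain}: 3/4 true — not all ✓
  (3) {light, hot, armed, rain}: 2/4 true — not all ✓
  (4) armed=T ⇒ rain: T ✓
  (5) hot=F, rain=T — not both ✓
  (6) {light, armed, rain}: 2 true — at least one ✓
  (7) {armed, alarm, rain}: all 3 true ✓
  (8) {hot, alarm, light}: 1 true — exactly one ✓
  (9) {light, rain}: 1/2 true — not all ✓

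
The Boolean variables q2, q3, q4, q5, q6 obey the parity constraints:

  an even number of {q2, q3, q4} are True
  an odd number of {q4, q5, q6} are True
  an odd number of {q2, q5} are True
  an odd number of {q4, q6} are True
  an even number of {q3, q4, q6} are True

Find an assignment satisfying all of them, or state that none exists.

q2=T, q3=T, q4=F, q5=F, q6=T

{q2, q3, q4}: 2 true → even ✓
{q4, q5, q6}: 1 true → odd ✓
{q2, q5}: 1 true → odd ✓
{q4, q6}: 1 true → odd ✓
{q3, q4, q6}: 2 true → even ✓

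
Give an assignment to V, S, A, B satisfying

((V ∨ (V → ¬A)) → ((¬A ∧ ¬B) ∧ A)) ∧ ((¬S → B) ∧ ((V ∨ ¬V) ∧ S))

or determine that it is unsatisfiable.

UNSATISFIABLE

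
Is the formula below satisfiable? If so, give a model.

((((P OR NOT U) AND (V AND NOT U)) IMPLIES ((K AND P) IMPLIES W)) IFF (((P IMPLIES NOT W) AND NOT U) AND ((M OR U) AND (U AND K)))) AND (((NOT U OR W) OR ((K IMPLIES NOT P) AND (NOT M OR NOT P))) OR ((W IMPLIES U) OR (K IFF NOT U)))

U = False, K = True, M = True, P = True, V = True, W = False

  (((P OR NOT U) AND (V AND NOT U)) IMPLIES ((K AND P) IMPLIES W)) IFF (((P IMPLIES NOT W) AND NOT U) AND ((M OR U) AND (U AND K))) = True
    ((P OR NOT U) AND (V AND NOT U)) IMPLIES ((K AND P) IMPLIES W) = False
      (P OR NOT U) AND (V AND NOT U) = True
        P OR NOT U = True
          NOT U = True
        V AND NOT U = True
          NOT U = True
      (K AND P) IMPLIES W = False
        K AND P = True
    ((P IMPLIES NOT W) AND NOT U) AND ((M OR U) AND (U AND K)) = False
      (P IMPLIES NOT W) AND NOT U = True
        P IMPLIES NOT W = True
          NOT W = True
        NOT U = True
      (M OR U) AND (U AND K) = False
        M OR U = True
        U AND K = False
  ((NOT U OR W) OR ((K IMPLIES NOT P) AND (NOT M OR NOT P))) OR ((W IMPLIES U) OR (K IFF NOT U)) = True
    (NOT U OR W) OR ((K IMPLIES NOT P) AND (NOT M OR NOT P)) = True
      NOT U OR W = True
        NOT U = True
      (K IMPLIES NOT P) AND (NOT M OR NOT P) = False
        K IMPLIES NOT P = False
          NOT P = False
        NOT M OR NOT P = False
          NOT M = False
          NOT P = False
    (W IMPLIES U) OR (K IFF NOT U) = True
      W IMPLIES U = True
      K IFF NOT U = True
        NOT U = True
Both conjuncts True, so the formula holds.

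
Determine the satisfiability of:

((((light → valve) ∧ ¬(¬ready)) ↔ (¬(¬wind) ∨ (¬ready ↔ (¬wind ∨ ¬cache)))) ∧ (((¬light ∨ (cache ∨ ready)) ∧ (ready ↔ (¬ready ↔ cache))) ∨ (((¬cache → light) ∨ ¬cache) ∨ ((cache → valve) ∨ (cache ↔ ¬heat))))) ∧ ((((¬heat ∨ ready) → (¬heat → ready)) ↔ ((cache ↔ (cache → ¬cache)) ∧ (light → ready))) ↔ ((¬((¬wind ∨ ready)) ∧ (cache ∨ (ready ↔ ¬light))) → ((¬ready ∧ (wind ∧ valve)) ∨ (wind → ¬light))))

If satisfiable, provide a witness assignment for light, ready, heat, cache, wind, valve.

Case cache = True: the formula simplifies to (((light → valve) ∧ ¬(¬ready)) ↔ (¬(¬wind) ∨ (¬ready ↔ ¬wind))) ∧ (¬(((¬heat ∨ ready) → (¬heat → ready))) ↔ (¬((¬wind ∨ ready)) → ((¬ready ∧ (wind ∧ valve)) ∨ (wind → ¬light)))).
  ready = True: the conjunct ¬(((¬heat ∨ ready) → (¬heat → ready))) ↔ (¬((¬wind ∨ ready)) → ((¬ready ∧ (wind ∧ valve)) ∨ (wind → ¬light))) becomes ¬True ↔ (False → (wind → ¬light)) = False.
  ready = False: simplifies to ¬((¬(¬wind) ∨ ¬wind)) ∧ (¬((¬heat → heat)) ↔ (¬(¬wind) → ((wind ∧ valve) ∨ (wind → ¬light)))).
    wind = True: the conjunct ¬((¬(¬wind) ∨ ¬wind)) becomes ¬((True ∨ False)) = False.
    wind = False: the conjunct ¬((¬(¬wind) ∨ ¬wind)) becomes ¬((False ∨ True)) = False.
Case cache = False: the formula simplifies to (((light → valve) ∧ ¬(¬ready)) ↔ (¬(¬wind) ∨ ¬ready)) ∧ (¬(((¬heat ∨ ready) → (¬heat → ready))) ↔ ((¬((¬wind ∨ ready)) ∧ (ready ↔ ¬light)) → ((¬ready ∧ (wind ∧ valve)) ∨ (wind → ¬light)))).
  ready = True: the conjunct ¬(((¬heat ∨ ready) → (¬heat → ready))) ↔ ((¬((¬wind ∨ ready)) ∧ (ready ↔ ¬light)) → ((¬ready ∧ (wind ∧ valve)) ∨ (wind → ¬light))) becomes ¬True ↔ (False → (wind → ¬light)) = False.
  ready = False: the conjunct ((light → valve) ∧ ¬(¬ready)) ↔ (¬(¬wind) ∨ ¬ready) becomes ((light → valve) ∧ False) ↔ (¬(¬wind) ∨ True) = False.
Both cases fail — unsatisfiable.

Unsatisfiable — no assignment works.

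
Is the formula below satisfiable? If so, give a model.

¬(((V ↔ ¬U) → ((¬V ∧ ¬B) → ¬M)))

B=F, M=T, U=T, V=F

  ¬(((V ↔ ¬U) → ((¬V ∧ ¬B) → ¬M))) = True
    (V ↔ ¬U) → ((¬V ∧ ¬B) → ¬M) = False
      V ↔ ¬U = True
        ¬U = False
      (¬V ∧ ¬B) → ¬M = False
        ¬V ∧ ¬B = True
          ¬V = True
          ¬B = True
        ¬M = False
The formula evaluates to True.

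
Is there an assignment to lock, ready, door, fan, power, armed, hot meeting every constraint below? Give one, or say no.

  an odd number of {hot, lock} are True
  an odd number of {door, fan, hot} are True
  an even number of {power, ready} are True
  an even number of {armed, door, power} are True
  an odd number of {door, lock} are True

lock = True, ready = True, door = False, fan = True, power = True, armed = True, hot = False

{hot, lock}: 1 true → odd ✓
{door, fan, hot}: 1 true → odd ✓
{power, ready}: 2 true → even ✓
{armed, door, power}: 2 true → even ✓
{door, lock}: 1 true → odd ✓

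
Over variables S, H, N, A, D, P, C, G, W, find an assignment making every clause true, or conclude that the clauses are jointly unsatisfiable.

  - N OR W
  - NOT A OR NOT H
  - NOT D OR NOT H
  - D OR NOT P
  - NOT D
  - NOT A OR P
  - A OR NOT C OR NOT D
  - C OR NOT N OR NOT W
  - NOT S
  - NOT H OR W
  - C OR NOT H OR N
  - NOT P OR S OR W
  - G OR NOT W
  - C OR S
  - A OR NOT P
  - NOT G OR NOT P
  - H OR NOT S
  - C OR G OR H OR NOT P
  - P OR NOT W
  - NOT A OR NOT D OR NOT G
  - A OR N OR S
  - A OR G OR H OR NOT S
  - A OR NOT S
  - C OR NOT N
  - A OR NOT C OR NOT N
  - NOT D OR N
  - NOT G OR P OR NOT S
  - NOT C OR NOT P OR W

Unsatisfiable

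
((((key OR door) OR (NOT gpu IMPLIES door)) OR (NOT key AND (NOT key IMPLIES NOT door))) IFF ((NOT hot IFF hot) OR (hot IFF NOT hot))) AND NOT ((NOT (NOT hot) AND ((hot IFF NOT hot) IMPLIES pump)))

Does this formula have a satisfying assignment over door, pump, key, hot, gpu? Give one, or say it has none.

Unsatisfiable — no assignment works.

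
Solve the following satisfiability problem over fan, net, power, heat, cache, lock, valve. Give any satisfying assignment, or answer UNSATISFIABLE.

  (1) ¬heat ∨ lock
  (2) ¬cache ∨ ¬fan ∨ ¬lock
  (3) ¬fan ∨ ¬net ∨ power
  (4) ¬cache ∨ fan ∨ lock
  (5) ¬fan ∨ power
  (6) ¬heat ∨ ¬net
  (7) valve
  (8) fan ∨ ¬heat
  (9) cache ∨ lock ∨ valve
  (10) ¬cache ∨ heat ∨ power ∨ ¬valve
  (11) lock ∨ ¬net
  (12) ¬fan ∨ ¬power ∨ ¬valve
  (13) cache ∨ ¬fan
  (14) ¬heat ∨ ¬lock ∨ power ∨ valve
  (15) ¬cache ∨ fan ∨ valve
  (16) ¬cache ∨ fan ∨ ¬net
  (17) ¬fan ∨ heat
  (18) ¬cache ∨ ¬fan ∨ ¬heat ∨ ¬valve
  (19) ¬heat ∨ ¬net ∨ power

fan = False, net = True, power = False, heat = False, cache = False, lock = True, valve = True

Unit clause (valve) forces valve = True.
Set fan = False.
  then (fan ∨ ¬heat) forces heat = False.
Set net = True.
  then (lock ∨ ¬net) forces lock = True.
  then (¬cache ∨ fan ∨ ¬net) forces cache = False.
Set power = False.
All clauses satisfied.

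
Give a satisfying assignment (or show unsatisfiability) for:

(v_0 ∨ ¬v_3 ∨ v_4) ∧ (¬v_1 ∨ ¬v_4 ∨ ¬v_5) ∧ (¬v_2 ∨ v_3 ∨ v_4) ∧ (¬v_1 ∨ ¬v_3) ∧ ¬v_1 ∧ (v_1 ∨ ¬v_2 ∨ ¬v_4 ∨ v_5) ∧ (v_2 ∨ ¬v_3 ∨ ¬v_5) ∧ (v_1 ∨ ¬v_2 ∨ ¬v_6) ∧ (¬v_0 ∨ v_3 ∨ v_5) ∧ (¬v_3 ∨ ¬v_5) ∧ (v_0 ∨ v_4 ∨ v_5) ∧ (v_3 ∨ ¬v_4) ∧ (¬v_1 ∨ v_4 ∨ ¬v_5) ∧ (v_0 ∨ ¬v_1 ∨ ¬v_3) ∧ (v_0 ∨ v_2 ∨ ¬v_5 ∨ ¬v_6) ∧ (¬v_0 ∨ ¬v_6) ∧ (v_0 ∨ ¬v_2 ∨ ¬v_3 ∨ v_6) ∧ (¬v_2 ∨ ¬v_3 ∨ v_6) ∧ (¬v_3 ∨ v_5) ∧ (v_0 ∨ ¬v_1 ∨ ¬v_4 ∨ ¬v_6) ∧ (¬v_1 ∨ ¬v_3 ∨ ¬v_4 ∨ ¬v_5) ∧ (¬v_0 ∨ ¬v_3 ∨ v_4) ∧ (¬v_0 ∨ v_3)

Unit clause (¬v_1) forces v_1 = False.
Try v_0 = True:
  (¬v_0 ∨ ¬v_6) forces v_6 = False.
  (¬v_0 ∨ v_3) forces v_3 = True.
  (¬v_3 ∨ ¬v_5) forces v_5 = False.
  clause (¬v_3 ∨ v_5) is falsified — backtrack.
So v_0 = False.
Try v_2 = True:
  (v_1 ∨ ¬v_2 ∨ ¬v_6) forces v_6 = False.
  (v_0 ∨ ¬v_2 ∨ ¬v_3 ∨ v_6) forces v_3 = False.
  (¬v_2 ∨ v_3 ∨ v_4) forces v_4 = True.
  clause (v_3 ∨ ¬v_4) is falsified — backtrack.
So v_2 = False.
Set v_3 = False.
  then (v_3 ∨ ¬v_4) forces v_4 = False.
  then (v_0 ∨ v_4 ∨ v_5) forces v_5 = True.
  then (v_0 ∨ v_2 ∨ ¬v_5 ∨ ¬v_6) forces v_6 = False.
All clauses satisfied.

v_0 = False, v_1 = False, v_2 = False, v_3 = False, v_4 = False, v_5 = True, v_6 = False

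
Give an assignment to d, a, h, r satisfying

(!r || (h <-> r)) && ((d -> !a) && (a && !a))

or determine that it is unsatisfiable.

Case a = True: the conjunct !a is False.
Case a = False: the conjunct a is False.
Both cases fail — unsatisfiable.

Unsatisfiable — no assignment works.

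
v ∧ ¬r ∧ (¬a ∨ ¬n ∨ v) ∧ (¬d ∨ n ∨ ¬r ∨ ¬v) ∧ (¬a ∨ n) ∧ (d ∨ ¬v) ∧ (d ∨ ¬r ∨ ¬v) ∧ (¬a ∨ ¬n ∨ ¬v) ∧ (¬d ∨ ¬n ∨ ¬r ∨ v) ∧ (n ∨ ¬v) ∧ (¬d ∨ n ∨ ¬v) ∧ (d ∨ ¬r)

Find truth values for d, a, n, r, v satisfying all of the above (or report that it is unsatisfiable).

d=T; a=F; n=T; r=F; v=T

Unit clause (v) forces v = True.
Unit clause (¬r) forces r = False.
In (d ∨ ¬v) only d is left, so d = True.
In (n ∨ ¬v) only n is left, so n = True.
In (¬a ∨ ¬n ∨ ¬v) only ¬a is left, so a = False.
All clauses satisfied.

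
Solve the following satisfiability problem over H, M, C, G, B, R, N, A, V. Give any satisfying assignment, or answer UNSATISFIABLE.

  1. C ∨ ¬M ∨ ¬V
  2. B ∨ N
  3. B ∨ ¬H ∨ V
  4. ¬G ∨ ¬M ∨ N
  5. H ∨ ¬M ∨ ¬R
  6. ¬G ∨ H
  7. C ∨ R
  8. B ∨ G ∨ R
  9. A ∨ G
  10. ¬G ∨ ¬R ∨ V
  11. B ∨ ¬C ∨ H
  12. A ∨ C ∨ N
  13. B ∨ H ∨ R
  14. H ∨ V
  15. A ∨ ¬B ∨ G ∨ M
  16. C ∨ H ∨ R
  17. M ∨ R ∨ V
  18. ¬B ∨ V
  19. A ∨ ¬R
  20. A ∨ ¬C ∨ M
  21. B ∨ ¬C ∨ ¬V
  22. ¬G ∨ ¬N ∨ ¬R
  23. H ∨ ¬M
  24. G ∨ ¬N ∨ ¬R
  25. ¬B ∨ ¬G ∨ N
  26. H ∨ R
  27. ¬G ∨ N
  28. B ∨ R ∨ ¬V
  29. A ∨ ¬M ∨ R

Set H = True.
Set M = True.
Try C = False:
  (C ∨ ¬M ∨ ¬V) forces V = False.
  (B ∨ ¬H ∨ V) forces B = True.
  clause (¬B ∨ V) is falsified — backtrack.
So C = True.
Set G = False.
  then (A ∨ G) forces A = True.
Set B = True.
  then (¬B ∨ V) forces V = True.
Set R = False.
Set N = True.
All clauses satisfied.

H: True, M: True, C: True, G: False, B: True, R: False, N: True, A: True, V: True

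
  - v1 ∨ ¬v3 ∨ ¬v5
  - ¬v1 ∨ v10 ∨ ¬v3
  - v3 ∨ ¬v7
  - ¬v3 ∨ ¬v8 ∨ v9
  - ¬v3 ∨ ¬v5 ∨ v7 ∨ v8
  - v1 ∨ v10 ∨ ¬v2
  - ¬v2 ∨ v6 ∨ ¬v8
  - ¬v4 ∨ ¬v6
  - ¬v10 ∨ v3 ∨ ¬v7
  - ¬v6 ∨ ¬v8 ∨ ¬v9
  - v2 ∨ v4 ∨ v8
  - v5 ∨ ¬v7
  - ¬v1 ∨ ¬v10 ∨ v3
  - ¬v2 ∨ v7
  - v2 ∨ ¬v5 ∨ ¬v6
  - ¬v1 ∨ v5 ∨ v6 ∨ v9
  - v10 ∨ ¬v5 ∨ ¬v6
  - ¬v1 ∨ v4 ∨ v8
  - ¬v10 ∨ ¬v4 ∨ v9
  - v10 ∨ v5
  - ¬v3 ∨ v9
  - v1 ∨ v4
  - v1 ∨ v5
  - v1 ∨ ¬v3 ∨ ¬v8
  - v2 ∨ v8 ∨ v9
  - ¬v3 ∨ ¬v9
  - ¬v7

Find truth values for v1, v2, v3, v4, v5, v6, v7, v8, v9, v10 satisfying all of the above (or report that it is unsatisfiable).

Unit clause (¬v7) forces v7 = False.
In (¬v2 ∨ v7) only ¬v2 is left, so v2 = False.
Set v1 = True.
Try v3 = True:
  (¬v1 ∨ v10 ∨ ¬v3) forces v10 = True.
  (¬v3 ∨ v9) forces v9 = True.
  clause (¬v3 ∨ ¬v9) is falsified — backtrack.
So v3 = False.
  then (¬v1 ∨ ¬v10 ∨ v3) forces v10 = False.
  then (v10 ∨ v5) forces v5 = True.
  then (v2 ∨ ¬v5 ∨ ¬v6) forces v6 = False.
Set v4 = True.
Set v8 = True.
Set v9 = False.
All clauses satisfied.

v1 = True, v2 = False, v3 = False, v4 = True, v5 = True, v6 = False, v7 = False, v8 = True, v9 = False, v10 = False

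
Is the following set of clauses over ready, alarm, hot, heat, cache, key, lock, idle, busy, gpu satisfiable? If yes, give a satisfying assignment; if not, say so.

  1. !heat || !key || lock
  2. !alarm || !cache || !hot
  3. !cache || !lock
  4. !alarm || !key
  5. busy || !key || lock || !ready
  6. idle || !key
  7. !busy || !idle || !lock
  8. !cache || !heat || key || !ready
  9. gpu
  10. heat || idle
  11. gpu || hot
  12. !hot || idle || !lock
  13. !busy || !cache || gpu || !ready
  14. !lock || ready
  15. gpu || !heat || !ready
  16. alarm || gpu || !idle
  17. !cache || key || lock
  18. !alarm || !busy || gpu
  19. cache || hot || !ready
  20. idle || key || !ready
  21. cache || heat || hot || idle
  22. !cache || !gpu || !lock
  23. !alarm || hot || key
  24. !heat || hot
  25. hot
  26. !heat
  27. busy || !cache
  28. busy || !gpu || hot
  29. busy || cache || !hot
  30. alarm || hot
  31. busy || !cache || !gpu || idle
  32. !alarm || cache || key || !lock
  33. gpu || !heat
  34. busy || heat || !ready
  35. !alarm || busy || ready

Unit clause (gpu) forces gpu = True.
Unit clause (hot) forces hot = True.
Unit clause (!heat) forces heat = False.
In (heat || idle) only idle is left, so idle = True.
Set ready = False.
  then (!lock || ready) forces lock = False.
Set alarm = False.
Set cache = True.
  then (!cache || key || lock) forces key = True.
  then (busy || !cache) forces busy = True.
All clauses satisfied.

ready = False; alarm = False; hot = True; heat = False; cache = True; key = True; lock = False; idle = True; busy = True; gpu = True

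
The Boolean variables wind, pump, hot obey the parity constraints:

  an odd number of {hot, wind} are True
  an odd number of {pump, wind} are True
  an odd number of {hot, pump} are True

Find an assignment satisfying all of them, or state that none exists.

Unsatisfiable

Adding constraints 1, 2, 3 mod 2: every variable appears an even number of times on the left, so the left side is 0.
But the right sides sum to 1 (mod 2). 0 ≠ 1 — the system is inconsistent.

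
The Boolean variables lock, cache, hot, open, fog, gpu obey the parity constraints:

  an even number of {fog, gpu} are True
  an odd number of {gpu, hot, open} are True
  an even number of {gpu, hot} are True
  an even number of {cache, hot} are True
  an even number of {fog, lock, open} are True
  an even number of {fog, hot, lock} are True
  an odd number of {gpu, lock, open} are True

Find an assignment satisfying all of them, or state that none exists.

Adding constraints 1, 5, 7 mod 2: every variable appears an even number of times on the left, so the left side is 0.
But the right sides sum to 1 (mod 2). 0 ≠ 1 — the system is inconsistent.

No satisfying assignment exists.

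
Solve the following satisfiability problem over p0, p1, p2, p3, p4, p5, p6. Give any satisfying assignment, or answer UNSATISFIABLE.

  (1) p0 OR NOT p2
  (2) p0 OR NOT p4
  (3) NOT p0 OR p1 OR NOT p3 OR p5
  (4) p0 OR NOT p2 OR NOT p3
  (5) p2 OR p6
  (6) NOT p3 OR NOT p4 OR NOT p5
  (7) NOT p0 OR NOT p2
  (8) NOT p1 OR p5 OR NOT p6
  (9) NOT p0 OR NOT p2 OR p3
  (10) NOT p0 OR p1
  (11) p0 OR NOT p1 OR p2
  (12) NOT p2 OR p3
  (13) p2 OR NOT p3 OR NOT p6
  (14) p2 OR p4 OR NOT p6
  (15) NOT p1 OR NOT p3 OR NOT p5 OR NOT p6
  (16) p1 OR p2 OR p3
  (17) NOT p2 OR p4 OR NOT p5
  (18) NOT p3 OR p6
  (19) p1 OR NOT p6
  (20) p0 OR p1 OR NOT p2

p0 = True, p1 = True, p2 = False, p3 = False, p4 = True, p5 = True, p6 = True

Try p0 = False:
  (p0 OR NOT p2) forces p2 = False.
  (p0 OR NOT p4) forces p4 = False.
  (p2 OR p6) forces p6 = True.
  clause (p2 OR p4 OR NOT p6) is falsified — backtrack.
So p0 = True.
  then (NOT p0 OR NOT p2) forces p2 = False.
  then (NOT p0 OR p1) forces p1 = True.
  then (p2 OR p6) forces p6 = True.
  then (NOT p1 OR p5 OR NOT p6) forces p5 = True.
  then (p2 OR NOT p3 OR NOT p6) forces p3 = False.
  then (p2 OR p4 OR NOT p6) forces p4 = True.
All clauses satisfied.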